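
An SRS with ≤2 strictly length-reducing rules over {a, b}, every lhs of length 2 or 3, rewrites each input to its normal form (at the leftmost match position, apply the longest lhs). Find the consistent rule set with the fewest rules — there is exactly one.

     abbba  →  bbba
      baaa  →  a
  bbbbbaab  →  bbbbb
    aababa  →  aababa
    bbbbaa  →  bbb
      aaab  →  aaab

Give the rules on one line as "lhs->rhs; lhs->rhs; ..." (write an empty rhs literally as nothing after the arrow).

abb->bb; baa->

  | abbba => bbba
  | baaa => a
  | bbbbbaab => bbbbb
  | aababa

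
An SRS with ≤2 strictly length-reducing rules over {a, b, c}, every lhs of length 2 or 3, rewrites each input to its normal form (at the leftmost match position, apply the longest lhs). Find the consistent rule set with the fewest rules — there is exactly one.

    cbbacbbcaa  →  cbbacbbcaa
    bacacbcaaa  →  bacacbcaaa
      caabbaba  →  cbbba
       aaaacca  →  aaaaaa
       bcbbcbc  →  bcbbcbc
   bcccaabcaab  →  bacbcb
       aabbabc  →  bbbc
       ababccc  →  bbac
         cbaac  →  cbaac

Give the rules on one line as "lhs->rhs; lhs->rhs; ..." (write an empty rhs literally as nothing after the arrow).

ab->b; cc->a

  | cbbacbbcaa
  | bacacbcaaa
  | caabbaba => cabbaba => cbbaba => cbbba
  | aaaacca => aaaaaa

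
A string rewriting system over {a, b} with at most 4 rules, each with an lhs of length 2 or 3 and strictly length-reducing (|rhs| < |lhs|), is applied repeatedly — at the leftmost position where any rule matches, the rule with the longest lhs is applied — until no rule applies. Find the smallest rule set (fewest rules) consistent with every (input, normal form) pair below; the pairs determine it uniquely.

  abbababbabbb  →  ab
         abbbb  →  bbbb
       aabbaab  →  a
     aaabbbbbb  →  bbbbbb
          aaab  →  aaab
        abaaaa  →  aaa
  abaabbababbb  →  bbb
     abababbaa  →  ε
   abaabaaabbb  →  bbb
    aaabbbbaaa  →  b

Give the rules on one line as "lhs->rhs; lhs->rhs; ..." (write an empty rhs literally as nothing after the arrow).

aba->ba; abb->bb; ba->; bab->a

  | abbababbabbb => bbababbabbb => baabbabbb => abbabbb => bbabbb => babb => ab
  | abbbb => bbbb
  | aabbaab => abbaab => bbaab => bab => a
  | aaabbbbbb => aabbbbbb => abbbbbb => bbbbbb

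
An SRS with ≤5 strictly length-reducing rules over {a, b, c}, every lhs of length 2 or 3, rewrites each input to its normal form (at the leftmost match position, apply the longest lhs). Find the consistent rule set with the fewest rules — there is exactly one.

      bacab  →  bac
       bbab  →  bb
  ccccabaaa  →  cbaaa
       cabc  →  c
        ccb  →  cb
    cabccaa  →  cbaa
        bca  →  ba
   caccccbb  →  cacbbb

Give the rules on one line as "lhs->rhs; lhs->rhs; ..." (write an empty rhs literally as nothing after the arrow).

  | bacab => bac
  | bbab => bb
  | ccccabaaa => cbcabaaa => cbabaaa => cbaaa
  | cabc => cc => c

ab->; bc->b; cc->c; ccc->cb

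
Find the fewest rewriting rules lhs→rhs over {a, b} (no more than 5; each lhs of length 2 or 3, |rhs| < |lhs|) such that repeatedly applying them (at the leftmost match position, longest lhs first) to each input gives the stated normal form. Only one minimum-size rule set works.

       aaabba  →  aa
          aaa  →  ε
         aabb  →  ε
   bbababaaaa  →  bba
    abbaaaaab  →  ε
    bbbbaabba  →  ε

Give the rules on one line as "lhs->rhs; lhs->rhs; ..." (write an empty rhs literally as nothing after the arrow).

  | aaabba => abbba => aaba => aa
  | aaa => ab => ε
  | aabb => aaa => ab => ε
  | bbababaaaa => bbabaaaa => bbaaaa => bbaba => bba

aaa->ab; ab->; abb->aa; bbb->ab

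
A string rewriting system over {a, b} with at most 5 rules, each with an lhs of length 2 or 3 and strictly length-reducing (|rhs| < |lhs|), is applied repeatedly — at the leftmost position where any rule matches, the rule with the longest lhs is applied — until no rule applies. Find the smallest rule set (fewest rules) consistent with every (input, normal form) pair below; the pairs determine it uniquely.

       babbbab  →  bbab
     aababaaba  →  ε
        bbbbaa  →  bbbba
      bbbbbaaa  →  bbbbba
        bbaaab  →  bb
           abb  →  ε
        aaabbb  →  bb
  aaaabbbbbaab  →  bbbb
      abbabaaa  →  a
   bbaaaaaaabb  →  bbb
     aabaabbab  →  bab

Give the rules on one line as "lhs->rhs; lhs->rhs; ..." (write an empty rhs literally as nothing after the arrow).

  | babbbab => bbab
  | aababaaba => abaaba => aba => ε
  | bbbbaa => bbbba
  | bbbbbaaa => bbbbbaa => bbbbba

aa->a; aab->; aba->; abb->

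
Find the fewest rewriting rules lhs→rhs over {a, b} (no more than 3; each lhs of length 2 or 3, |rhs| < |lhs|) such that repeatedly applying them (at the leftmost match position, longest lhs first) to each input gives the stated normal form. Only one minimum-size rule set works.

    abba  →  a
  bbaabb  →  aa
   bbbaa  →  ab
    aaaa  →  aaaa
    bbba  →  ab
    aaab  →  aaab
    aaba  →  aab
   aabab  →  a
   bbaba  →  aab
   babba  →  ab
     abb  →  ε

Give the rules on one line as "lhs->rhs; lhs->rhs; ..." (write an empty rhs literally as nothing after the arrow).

  | abba => a
  | bbaabb => aaabb => aa
  | bbbaa => abaa => aba => ab
  | aaaa

abb->; ba->b; bb->a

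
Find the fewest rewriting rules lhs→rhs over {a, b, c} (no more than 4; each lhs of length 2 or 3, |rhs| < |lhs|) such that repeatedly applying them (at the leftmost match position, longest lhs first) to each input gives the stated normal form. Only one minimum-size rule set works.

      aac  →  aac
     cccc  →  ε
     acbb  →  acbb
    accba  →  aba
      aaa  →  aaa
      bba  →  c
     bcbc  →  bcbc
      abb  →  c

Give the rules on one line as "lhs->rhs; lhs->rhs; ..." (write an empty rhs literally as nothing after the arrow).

abb->c; bba->c; cc->

  | aac
  | cccc => cc => ε
  | acbb
  | accba => aba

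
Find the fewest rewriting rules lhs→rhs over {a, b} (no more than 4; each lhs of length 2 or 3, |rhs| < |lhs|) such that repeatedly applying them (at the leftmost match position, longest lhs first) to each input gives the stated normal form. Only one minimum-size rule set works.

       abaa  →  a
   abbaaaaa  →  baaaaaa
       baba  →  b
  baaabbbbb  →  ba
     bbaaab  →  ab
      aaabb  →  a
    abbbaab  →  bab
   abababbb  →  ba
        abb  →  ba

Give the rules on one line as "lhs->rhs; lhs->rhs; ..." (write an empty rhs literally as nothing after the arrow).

aba->; abb->ba; bba->ab

  | abaa => a
  | abbaaaaa => baaaaaa
  | baba => b
  | baaabbbbb => baababbb => babbb => bbab => abb => ba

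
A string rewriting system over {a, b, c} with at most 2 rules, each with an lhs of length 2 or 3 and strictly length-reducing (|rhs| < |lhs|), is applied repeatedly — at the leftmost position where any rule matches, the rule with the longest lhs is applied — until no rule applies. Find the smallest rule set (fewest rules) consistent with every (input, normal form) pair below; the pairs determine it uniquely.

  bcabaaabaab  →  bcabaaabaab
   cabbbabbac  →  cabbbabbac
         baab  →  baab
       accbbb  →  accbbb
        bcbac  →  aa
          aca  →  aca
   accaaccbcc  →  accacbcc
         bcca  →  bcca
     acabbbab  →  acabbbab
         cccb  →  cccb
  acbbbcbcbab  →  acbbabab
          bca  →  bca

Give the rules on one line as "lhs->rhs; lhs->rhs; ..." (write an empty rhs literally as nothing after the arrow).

  | bcabaaabaab
  | cabbbabbac
  | baab
  | accbbb

aac->a; bcb->aa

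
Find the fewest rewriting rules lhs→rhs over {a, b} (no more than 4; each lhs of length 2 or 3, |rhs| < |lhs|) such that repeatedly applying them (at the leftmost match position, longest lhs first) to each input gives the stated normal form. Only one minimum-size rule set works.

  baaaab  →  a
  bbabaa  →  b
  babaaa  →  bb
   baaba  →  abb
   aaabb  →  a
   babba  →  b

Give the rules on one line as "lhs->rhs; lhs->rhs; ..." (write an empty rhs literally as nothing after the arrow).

  | baaaab => abaab => aabb => bbb => a
  | bbabaa => bbbaa => aaa => ba => b
  | babaaa => bbaaa => baba => bba => bb
  | baaba => abba => abb

aa->b; ba->b; baa->ab; bbb->a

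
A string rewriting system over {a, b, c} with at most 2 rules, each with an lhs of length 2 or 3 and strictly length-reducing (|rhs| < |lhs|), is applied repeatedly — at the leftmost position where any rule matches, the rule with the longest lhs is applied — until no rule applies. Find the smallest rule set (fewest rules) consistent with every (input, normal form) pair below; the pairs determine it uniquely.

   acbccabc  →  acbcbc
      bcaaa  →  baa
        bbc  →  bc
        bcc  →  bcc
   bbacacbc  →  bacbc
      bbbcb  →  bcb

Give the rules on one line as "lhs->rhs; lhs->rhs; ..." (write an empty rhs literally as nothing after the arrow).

  | acbccabc => acbcbc
  | bcaaa => baa
  | bbc => bc
  | bcc

bb->b; ca->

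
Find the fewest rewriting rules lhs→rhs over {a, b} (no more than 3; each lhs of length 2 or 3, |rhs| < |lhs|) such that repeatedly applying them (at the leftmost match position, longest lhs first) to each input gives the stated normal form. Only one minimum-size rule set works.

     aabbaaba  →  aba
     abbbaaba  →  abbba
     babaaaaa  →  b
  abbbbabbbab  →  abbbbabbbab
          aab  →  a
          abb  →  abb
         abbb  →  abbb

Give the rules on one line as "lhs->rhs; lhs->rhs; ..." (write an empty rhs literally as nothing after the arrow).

  | aabbaaba => abaaba => aba
  | abbbaaba => abbba
  | babaaaaa => baaaa => aa => b
  | abbbbabbbab

aa->b; aab->a; baa->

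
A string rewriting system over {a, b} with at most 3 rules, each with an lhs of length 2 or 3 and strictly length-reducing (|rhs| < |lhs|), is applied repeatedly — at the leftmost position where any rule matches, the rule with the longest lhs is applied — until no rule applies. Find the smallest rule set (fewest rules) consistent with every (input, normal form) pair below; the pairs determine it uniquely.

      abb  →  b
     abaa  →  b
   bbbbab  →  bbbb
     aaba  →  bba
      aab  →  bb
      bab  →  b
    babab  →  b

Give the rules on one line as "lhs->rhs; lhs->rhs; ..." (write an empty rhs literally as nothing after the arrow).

aa->b; ab->

  | abb => b
  | abaa => aa => b
  | bbbbab => bbbb
  | aaba => bba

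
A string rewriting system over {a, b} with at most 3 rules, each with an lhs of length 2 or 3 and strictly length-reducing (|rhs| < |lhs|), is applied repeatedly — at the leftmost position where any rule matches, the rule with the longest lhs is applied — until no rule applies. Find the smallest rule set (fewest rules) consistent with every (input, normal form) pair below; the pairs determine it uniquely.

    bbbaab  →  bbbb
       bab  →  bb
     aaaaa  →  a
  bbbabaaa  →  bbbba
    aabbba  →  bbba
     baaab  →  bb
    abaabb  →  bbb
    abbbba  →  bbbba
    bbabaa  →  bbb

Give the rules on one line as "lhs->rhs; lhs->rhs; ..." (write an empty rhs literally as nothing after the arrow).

  | bbbaab => bbbb
  | bab => bb
  | aaaaa => aaa => a
  | bbbabaaa => bbbbaaa => bbbba

aa->; ab->b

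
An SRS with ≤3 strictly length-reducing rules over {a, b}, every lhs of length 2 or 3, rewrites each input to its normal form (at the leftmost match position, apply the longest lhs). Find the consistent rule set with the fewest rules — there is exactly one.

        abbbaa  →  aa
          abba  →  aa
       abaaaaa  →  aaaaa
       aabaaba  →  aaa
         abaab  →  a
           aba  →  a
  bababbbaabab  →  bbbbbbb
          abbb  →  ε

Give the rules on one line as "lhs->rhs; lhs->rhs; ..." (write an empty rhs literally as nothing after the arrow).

ab->; abb->a; ba->b

  | abbbaa => abaa => aa
  | abba => aa
  | abaaaaa => aaaaa
  | aabaaba => aaaba => aaa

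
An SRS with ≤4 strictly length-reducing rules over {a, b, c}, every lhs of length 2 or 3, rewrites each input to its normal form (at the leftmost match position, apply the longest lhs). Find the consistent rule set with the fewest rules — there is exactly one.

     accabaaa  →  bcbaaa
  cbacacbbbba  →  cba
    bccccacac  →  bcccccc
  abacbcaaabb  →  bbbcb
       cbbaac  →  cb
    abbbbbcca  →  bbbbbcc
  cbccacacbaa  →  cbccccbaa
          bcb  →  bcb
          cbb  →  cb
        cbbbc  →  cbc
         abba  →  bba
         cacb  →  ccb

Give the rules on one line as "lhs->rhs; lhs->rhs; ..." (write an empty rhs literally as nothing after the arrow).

  | accabaaa => bcabaaa => bcbaaa
  | cbacacbbbba => cbbacbbbba => cbacbbbba => cbbbbbba => cbbbbba => cbbbba => cbbba => cbba => cba
  | bccccacac => bcccccac => bcccccc
  | abacbcaaabb => bacbcaaabb => bbbcaaabb => bbbcaabb => bbbcabb => bbbcbb => bbbcb

ab->b; ac->b; ca->c; cbb->cb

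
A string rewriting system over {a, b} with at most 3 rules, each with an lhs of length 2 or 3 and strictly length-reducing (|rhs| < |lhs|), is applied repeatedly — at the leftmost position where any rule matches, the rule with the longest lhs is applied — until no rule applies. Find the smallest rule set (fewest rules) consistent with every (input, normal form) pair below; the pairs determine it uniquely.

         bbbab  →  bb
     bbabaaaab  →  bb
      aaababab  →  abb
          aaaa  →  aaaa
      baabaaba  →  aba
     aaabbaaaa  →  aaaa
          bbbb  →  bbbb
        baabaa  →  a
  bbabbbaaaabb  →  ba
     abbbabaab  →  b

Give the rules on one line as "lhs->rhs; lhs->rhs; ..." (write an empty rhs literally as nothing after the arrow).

aab->b; bab->ba; bba->

  | bbbab => bb
  | bbabaaaab => baaaab => baab => bb
  | aaababab => ababab => abaab => abb
  | aaaa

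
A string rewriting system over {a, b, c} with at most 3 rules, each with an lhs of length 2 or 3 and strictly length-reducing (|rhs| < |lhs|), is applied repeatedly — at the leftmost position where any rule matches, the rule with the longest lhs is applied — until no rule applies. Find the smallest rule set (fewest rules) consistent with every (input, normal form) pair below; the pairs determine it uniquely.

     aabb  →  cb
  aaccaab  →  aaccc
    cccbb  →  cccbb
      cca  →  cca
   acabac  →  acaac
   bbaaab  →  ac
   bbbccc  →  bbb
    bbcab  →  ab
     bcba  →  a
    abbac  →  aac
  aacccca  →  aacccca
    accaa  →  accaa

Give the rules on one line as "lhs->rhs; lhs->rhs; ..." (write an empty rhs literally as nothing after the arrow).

  | aabb => cb
  | aaccaab => aaccc
  | cccbb
  | cca

aab->c; ba->a; bc->b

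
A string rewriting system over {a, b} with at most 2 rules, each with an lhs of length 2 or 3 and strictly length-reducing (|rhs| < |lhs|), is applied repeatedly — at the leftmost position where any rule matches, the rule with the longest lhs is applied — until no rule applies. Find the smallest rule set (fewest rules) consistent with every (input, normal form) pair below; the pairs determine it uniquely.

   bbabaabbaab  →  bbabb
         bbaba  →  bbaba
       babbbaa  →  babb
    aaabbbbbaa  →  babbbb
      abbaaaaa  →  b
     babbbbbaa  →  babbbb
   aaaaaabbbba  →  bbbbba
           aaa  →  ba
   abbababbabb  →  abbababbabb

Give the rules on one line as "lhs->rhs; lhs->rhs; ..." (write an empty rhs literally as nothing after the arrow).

  | bbabaabbaab => bbabbaab => bbabb
  | bbaba
  | babbbaa => babb
  | aaabbbbbaa => babbbbbaa => babbbb

aa->b; baa->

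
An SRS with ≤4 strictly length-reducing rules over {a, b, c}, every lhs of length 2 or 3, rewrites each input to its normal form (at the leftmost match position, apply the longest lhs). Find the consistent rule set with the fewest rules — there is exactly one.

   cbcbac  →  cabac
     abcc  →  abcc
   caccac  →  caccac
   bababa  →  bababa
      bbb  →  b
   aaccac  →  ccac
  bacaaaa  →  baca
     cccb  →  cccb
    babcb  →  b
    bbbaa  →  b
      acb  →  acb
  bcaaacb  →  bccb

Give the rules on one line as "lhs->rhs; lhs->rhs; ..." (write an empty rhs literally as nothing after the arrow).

aa->; aaa->; bb->b; bcb->ab

  | cbcbac => cabac
  | abcc
  | caccac
  | bababa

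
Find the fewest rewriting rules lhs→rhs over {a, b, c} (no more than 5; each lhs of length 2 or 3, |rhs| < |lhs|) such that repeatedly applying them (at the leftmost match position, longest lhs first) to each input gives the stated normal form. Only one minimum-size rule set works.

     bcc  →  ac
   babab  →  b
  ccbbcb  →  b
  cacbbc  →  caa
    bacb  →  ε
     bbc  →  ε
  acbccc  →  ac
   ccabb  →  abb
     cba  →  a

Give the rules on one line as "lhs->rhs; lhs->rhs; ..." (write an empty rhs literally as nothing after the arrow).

ba->; bc->a; cb->; cc->

  | bcc => ac
  | babab => bab => b
  | ccbbcb => bbcb => bab => b
  | cacbbc => cabc => caa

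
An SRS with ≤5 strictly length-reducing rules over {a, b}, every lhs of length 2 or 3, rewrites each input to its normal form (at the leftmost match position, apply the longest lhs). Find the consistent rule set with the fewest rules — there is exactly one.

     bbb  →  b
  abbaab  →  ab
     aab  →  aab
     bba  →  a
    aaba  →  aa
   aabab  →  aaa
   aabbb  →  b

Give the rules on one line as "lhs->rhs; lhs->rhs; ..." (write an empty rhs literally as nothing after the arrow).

abb->b; ba->; bab->a; bb->

  | bbb => b
  | abbaab => baab => ab
  | aab
  | bba => a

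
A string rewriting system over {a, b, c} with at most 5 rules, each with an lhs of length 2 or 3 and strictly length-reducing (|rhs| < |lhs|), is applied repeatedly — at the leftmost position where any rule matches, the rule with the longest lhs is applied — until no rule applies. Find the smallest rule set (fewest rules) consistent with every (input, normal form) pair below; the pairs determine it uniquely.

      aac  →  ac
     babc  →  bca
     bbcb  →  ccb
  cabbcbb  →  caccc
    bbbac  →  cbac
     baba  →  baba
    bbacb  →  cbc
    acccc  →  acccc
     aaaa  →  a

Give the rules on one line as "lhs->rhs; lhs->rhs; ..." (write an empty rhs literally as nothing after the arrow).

  | aac => ac
  | babc => bca
  | bbcb => ccb
  | cabbcbb => caccbb => caccc

aa->a; abc->ca; acb->bc; bb->c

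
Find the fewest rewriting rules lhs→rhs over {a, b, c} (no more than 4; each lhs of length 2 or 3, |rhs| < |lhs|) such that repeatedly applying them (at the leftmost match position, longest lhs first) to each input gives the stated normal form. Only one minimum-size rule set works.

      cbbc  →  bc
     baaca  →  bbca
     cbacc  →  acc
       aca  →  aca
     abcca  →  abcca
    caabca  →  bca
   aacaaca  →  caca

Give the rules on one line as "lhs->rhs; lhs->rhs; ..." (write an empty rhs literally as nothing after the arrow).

  | cbbc => bc
  | baaca => bbca
  | cbacc => acc
  | aca

aa->b; bcb->ca; cb->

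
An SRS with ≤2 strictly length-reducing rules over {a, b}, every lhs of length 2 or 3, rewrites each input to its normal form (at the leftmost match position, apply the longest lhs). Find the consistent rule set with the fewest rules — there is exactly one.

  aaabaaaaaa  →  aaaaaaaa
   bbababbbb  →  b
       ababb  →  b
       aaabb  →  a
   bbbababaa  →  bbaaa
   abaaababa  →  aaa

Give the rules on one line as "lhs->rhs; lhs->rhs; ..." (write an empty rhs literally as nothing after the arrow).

ab->; bab->a

  | aaabaaaaaa => aaaaaaaa
  | bbababbbb => baabbbb => babbb => abb => b
  | ababb => abb => b
  | aaabb => aab => a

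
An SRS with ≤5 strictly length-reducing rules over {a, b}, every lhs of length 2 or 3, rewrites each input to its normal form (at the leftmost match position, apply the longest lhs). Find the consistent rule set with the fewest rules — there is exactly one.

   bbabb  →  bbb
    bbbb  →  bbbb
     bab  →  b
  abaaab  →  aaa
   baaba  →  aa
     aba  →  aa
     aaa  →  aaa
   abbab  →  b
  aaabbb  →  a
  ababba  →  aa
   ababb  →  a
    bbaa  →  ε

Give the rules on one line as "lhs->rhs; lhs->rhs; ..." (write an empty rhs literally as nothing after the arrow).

  | bbabb => bbb
  | bbbb
  | bab => b
  | abaaab => aaaab => aaa

aab->a; ab->a; abb->b; ba->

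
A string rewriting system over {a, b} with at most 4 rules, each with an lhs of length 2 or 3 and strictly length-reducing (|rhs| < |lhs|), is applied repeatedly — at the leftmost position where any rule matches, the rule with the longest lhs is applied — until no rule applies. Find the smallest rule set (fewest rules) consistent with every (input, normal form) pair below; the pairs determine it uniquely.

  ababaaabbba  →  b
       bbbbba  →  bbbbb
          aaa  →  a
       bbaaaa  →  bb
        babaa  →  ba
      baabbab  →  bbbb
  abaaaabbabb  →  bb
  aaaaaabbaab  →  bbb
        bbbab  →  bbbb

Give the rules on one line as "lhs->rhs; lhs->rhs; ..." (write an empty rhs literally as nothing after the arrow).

  | ababaaabbba => aabaaabbba => baaabbba => babbba => babba => baba => baa => b
  | bbbbba => bbbbb
  | aaa => a
  | bbaaaa => bbaaa => bbaa => bba => bb

aa->; ab->a; bba->bb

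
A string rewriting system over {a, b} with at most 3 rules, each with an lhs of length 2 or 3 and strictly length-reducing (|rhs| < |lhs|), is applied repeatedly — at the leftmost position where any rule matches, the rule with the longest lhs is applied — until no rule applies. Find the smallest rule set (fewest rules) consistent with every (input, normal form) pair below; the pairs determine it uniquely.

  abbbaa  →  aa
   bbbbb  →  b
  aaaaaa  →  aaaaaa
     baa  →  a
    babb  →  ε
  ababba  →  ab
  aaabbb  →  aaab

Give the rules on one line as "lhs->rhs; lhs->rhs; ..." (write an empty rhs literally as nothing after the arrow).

  | abbbaa => abaa => aa
  | bbbbb => bbb => b
  | aaaaaa
  | baa => a

ba->; bb->; bba->b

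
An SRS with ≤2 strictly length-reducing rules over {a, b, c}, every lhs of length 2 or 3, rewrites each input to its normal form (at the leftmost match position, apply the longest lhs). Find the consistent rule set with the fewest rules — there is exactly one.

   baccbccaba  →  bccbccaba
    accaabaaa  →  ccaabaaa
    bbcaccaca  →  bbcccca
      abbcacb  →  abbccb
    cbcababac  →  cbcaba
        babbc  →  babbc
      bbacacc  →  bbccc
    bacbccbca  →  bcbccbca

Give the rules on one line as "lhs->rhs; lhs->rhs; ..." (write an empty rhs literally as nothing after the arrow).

abc->a; ac->c

  | baccbccaba => bccbccaba
  | accaabaaa => ccaabaaa
  | bbcaccaca => bbcccaca => bbcccca
  | abbcacb => abbccb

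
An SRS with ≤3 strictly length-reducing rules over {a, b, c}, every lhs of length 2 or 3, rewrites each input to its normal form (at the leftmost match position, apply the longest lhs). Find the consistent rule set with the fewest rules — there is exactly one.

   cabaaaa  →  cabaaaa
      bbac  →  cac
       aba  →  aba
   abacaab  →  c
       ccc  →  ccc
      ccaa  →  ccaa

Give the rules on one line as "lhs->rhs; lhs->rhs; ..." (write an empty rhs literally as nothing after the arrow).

aca->b; bb->c

  | cabaaaa
  | bbac => cac
  | aba
  | abacaab => abbab => acab => bb => c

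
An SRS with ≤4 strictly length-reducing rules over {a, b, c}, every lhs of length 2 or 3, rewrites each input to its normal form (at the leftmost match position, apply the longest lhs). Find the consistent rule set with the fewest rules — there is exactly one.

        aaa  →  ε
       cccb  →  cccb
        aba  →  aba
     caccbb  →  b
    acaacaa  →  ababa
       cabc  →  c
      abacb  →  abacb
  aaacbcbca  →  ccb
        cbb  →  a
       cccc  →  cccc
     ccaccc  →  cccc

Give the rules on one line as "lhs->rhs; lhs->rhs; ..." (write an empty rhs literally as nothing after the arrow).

  | aaa => ε
  | cccb
  | aba
  | caccbb => bccbb => ccbb => ca => b

aaa->; bc->c; ca->b; cbb->a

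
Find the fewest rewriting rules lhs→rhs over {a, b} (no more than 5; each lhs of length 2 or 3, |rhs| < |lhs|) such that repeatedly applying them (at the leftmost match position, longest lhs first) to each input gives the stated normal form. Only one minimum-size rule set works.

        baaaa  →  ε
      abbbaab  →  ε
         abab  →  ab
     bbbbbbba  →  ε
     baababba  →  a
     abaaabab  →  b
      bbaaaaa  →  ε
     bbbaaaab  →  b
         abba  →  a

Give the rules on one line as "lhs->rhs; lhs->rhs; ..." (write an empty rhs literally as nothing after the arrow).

aa->b; ba->; bb->; bba->bb

  | baaaa => aaa => ba => ε
  | abbbaab => abaab => aab => bb => ε
  | abab => ab
  | bbbbbbba => bbbbba => bbba => ba => ε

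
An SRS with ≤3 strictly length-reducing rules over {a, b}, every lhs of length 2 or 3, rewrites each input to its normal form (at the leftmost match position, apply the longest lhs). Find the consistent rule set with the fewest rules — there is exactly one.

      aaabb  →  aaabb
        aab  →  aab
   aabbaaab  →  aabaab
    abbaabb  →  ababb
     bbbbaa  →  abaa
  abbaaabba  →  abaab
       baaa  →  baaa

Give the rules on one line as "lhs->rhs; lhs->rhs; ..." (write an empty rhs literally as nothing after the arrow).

bba->b; bbb->a

  | aaabb
  | aab
  | aabbaaab => aabaab
  | abbaabb => ababb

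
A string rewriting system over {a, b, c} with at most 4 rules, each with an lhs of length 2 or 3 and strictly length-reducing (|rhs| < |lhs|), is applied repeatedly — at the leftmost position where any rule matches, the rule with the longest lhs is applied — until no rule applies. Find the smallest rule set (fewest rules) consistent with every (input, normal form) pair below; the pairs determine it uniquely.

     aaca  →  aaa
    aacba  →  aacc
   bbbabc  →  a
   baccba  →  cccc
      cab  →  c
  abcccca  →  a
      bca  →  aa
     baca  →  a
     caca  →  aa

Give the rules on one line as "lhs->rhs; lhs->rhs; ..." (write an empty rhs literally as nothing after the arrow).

  | aaca => aaa
  | aacba => aacc
  | bbbabc => bbcbc => babc => cbc => ca => a
  | baccba => cccba => cccc

ab->c; ba->c; bc->a; ca->a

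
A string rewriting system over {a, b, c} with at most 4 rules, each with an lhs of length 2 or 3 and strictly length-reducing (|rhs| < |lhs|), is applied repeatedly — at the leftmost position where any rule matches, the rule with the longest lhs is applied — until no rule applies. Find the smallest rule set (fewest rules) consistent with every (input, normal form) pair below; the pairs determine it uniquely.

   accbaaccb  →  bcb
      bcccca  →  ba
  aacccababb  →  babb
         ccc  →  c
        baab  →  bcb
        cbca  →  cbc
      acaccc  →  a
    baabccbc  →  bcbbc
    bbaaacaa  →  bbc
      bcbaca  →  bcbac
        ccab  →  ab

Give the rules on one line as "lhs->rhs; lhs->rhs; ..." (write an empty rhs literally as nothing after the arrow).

aa->c; aba->ba; ca->c; cc->

  | accbaaccb => abaaccb => baaccb => bcccb => bcb
  | bcccca => bcca => ba
  | aacccababb => ccccababb => ccababb => ababb => babb
  | ccc => c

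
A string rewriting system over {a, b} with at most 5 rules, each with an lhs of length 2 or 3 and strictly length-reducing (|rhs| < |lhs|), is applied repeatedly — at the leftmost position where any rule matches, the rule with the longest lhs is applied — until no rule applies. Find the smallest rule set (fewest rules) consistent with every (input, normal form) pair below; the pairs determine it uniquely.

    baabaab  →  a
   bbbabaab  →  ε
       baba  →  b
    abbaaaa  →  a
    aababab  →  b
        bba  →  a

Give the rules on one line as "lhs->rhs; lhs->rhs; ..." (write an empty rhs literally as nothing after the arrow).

  | baabaab => bbbaab => aaab => bab => a
  | bbbabaab => aabaab => bbaab => aab => bb => ε
  | baba => aa => b
  | abbaaaa => aaaaa => baaa => bba => a

aa->b; bab->a; bb->; bbb->a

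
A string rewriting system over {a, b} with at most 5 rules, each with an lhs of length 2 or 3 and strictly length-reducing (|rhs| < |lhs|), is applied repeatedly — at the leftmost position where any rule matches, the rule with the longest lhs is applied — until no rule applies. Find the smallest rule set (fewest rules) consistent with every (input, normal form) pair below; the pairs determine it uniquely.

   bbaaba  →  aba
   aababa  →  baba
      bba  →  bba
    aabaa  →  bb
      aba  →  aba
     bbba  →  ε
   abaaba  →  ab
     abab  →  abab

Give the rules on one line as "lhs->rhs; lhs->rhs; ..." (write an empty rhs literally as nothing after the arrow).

aa->; aaa->ab; baa->bb; bbb->a

  | bbaaba => bbbba => aba
  | aababa => baba
  | bba
  | aabaa => baa => bb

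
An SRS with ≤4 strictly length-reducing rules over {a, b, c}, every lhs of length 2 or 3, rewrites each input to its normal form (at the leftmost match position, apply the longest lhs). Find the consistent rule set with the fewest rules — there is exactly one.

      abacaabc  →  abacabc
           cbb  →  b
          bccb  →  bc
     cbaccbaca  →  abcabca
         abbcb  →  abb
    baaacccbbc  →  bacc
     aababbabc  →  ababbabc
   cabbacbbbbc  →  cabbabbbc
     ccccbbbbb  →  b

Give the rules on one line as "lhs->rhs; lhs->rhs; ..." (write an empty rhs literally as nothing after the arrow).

aa->a; cb->; cba->ab

  | abacaabc => abacabc
  | cbb => b
  | bccb => bc
  | cbaccbaca => abccbaca => abcabca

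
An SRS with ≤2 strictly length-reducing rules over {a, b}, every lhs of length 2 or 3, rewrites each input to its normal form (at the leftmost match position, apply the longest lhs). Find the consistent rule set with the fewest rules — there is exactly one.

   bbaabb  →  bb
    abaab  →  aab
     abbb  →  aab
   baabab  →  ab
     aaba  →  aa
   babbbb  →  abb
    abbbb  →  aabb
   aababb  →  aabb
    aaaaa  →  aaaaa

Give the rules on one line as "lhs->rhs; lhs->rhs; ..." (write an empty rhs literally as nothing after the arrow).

ba->; bbb->ab

  | bbaabb => babb => bb
  | abaab => aab
  | abbb => aab
  | baabab => abab => ab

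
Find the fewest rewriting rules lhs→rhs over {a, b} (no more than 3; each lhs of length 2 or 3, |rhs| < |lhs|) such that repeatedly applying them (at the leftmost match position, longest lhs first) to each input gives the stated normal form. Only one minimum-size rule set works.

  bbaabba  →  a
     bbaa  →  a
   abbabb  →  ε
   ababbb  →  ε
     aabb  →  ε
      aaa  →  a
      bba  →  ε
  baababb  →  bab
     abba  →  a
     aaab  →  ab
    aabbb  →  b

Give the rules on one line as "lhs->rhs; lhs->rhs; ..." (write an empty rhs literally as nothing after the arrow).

  | bbaabba => abba => a
  | bbaa => a
  | abbabb => abb => ε
  | ababbb => abb => ε

aa->a; abb->; bba->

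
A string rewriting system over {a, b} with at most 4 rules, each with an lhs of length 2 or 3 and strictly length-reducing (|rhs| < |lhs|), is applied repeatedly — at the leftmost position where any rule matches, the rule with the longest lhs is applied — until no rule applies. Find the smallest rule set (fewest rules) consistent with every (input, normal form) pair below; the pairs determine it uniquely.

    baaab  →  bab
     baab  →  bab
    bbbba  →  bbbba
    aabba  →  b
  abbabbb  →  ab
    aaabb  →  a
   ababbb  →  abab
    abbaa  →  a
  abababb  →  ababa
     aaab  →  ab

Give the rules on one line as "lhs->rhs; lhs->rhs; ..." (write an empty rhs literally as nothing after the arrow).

  | baaab => bab
  | baab => bab
  | bbbba
  | aabba => abba => aa => b

aa->b; aaa->a; aab->ab; abb->a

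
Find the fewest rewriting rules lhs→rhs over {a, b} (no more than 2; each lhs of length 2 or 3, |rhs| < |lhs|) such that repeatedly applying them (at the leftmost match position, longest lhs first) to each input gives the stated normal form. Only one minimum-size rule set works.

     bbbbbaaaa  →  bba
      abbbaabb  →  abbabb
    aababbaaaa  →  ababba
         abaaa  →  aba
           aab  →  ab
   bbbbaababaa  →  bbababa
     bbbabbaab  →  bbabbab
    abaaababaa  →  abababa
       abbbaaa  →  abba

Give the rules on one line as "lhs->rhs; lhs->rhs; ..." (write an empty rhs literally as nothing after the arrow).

  | bbbbbaaaa => bbbbaaaa => bbbaaaa => bbaaaa => bbaaa => bbaa => bba
  | abbbaabb => abbaabb => abbabb
  | aababbaaaa => ababbaaaa => ababbaaa => ababbaa => ababba
  | abaaa => abaa => aba

aa->a; bbb->bb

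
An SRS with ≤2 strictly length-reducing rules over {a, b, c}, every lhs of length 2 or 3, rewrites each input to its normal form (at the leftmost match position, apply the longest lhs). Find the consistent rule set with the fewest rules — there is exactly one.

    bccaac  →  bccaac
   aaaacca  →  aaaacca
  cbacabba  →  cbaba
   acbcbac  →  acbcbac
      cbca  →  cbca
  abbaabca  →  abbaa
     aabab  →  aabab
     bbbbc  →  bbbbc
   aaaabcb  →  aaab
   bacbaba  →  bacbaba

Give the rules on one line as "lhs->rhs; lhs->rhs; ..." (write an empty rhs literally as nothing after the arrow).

  | bccaac
  | aaaacca
  | cbacabba => cbaba
  | acbcbac

abc->; cab->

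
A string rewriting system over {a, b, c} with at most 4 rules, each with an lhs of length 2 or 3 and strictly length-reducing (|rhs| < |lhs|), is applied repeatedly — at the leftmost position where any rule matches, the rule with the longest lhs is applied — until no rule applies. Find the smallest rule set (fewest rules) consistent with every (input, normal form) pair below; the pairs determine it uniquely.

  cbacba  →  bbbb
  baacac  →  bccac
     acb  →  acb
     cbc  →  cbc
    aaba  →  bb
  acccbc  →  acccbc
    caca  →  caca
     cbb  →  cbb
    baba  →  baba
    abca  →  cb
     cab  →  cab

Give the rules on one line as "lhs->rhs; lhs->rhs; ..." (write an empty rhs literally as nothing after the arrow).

  | cbacba => bbcba => bbbb
  | baacac => bccac
  | acb
  | cbc

aa->c; bca->ab; cba->bb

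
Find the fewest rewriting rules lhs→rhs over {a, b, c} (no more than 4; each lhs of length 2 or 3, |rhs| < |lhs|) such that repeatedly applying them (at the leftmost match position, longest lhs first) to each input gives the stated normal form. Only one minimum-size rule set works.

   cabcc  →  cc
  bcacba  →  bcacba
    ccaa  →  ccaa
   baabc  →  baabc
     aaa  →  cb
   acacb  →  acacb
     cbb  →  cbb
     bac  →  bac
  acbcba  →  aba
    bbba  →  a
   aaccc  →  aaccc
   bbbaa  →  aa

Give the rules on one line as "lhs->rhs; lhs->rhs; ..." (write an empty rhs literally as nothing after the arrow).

aaa->cb; bbb->; cab->; cbc->

  | cabcc => cc
  | bcacba
  | ccaa
  | baabc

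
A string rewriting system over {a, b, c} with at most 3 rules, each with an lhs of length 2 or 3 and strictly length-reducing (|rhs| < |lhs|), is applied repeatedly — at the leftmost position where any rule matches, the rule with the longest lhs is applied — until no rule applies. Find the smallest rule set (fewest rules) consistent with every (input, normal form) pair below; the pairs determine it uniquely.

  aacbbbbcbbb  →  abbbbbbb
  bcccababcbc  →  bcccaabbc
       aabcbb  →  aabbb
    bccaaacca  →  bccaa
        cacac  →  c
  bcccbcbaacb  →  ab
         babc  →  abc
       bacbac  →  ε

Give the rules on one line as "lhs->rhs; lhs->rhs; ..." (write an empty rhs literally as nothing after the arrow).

  | aacbbbbcbbb => abbbbcbbb => abbbbbbb
  | bcccababcbc => bcccaabcbc => bcccaabbc
  | aabcbb => aabbb
  | bccaaacca => bccaaca => bccaa

ac->; ba->a; cb->b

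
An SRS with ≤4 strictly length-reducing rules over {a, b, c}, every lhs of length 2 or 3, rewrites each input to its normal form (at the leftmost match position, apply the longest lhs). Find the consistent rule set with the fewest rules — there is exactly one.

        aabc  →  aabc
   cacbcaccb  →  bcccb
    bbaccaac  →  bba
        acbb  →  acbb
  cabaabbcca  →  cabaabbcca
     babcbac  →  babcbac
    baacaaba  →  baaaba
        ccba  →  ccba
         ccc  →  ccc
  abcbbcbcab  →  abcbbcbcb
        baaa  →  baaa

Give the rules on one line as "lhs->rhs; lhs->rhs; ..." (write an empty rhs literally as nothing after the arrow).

bca->bc; caa->a; cac->

  | aabc
  | cacbcaccb => bcaccb => bcccb
  | bbaccaac => bbacac => bba
  | acbb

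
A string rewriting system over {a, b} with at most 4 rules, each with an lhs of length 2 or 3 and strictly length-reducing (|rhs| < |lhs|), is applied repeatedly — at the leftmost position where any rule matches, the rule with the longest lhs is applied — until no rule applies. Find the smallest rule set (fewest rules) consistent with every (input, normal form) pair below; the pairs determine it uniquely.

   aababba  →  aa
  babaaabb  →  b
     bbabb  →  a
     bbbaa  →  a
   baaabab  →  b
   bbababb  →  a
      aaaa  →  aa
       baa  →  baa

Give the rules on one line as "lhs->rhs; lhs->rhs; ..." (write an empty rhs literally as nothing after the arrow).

  | aababba => abba => bba => aa
  | babaaabb => baabb => babb => bbb => ab => b
  | bbabb => aabb => abb => bb => a
  | bbbaa => abaa => a

aaa->bb; ab->b; aba->; bb->a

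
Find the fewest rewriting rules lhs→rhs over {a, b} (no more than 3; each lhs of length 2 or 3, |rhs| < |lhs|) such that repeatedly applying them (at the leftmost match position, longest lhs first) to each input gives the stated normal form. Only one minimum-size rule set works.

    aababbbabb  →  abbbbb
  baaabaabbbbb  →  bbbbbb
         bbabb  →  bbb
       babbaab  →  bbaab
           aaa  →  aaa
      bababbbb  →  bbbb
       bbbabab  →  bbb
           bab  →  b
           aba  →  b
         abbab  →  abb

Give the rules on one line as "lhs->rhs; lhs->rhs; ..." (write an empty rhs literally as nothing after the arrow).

aba->b; bab->b

  | aababbbabb => abbbbabb => abbbbb
  | baaabaabbbbb => baababbbbb => babbbbbb => bbbbbb
  | bbabb => bbb
  | babbaab => bbaab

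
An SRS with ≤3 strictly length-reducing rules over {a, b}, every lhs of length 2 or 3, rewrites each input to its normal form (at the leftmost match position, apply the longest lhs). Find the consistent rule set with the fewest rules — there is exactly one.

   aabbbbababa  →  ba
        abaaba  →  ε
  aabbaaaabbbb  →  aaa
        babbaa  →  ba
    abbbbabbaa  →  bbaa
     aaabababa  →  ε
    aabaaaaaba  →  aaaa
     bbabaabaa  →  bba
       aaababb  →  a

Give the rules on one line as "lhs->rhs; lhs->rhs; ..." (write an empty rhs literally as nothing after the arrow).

  | aabbbbababa => aabbbababa => aabbababa => aabababa => ababa => ba
  | abaaba => aba => ε
  | aabbaaaabbbb => aabaaaabbbb => aaaabbbb => aaaabbb => aaaabb => aaaab => aaa
  | babbaa => babaa => ba

ab->; aba->; abb->ab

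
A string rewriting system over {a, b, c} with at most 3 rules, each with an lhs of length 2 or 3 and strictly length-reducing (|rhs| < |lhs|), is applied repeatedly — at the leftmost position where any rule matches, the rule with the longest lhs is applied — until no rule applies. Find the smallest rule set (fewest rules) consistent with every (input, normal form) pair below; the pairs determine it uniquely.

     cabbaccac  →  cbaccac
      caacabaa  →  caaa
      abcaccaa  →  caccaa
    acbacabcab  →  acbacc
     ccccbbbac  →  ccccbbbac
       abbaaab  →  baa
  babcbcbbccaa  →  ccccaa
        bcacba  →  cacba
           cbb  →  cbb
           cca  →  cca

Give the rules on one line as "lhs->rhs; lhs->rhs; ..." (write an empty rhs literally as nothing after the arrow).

  | cabbaccac => cbaccac
  | caacabaa => caabaa => caaa
  | abcaccaa => caccaa
  | acbacabcab => acbaccab => acbacc

aac->a; ab->; bc->c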